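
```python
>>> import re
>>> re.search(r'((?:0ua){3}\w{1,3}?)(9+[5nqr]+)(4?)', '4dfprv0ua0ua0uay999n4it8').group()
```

'0ua0ua0uay999n4'

Pattern: the literal '0ua' repeated 3 times, then 1 to 3 of a word character (lazy) (captured); then one or more of a literal '9', then one or more of one of [5nqr] (captured); then optionally a literal '4' (captured).
`re.search` tries every starting position until one works.
The match spans [6:21] → '0ua0ua0uay999n4'.
Captured: group 1 = '0ua0ua0uay', group 2 = '999n', group 3 = '4'.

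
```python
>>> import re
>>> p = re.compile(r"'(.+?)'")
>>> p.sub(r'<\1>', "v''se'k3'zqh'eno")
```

Matches: at [1:6] → "''se'"; at [8:13] → "'zqh'".
`\1` in the replacement pulls in group 1's text for each match.

"v<'se>k3<zqh>eno"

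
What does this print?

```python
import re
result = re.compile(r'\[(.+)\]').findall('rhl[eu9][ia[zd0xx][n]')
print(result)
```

['eu9][ia[zd0xx][n']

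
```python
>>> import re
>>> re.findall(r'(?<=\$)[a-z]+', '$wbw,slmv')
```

['wbw']

Lookahead/lookbehind check context without consuming it, so the matched span excludes the asserted characters.
Scanning left to right: at [1:4] → 'wbw'.
Since nothing is captured, `findall` lists the 1 matched substring directly.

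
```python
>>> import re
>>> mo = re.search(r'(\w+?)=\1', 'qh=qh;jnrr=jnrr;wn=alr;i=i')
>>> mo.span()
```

(0, 5)

A backreference is literal: `\1` must see the identical characters the first group matched.
Unlike `match`, `search` isn't anchored — it looks for the pattern anywhere in the string.
The match spans [0:5] → 'qh=qh'.
Captured: group 1 = 'qh'.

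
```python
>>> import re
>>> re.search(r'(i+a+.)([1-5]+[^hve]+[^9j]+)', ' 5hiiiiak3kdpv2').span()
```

This matches one or more of a literal 'i', then one or more of a literal 'a', then any character (captured); then one or more of a character in [1-5], then one or more of any character except [hve], then one or more of any character except [9j] (captured).
`re.search` tries every starting position until one works.
The match spans [3:15] → 'iiiiak3kdpv2'.
Captured: group 1 = 'iiiiak', group 2 = '3kdpv2'.

(3, 15)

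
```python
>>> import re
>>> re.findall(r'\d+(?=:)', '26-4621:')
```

The `(?=…)`/`(?<=…)` assertion just peeks at neighbouring text; it doesn't advance the match position.
Matches: at [3:7] → '4621'.
With no groups in the pattern, `findall` gives back each whole match — 1 here.

['4621']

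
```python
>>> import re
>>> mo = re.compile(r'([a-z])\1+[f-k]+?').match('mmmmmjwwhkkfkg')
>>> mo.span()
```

(0, 6)

`re.match` won't scan ahead — the pattern has to work from the very first character.
The match spans [0:6] → 'mmmmmj'.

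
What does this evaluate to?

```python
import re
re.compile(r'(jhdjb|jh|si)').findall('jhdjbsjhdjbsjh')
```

['jhdjb', 'jhdjb', 'jh']

`|` is ordered: at each position the engine commits to the first alternative that works.
Matches: at [0:5] match 'jhdjb', group 1 = 'jhdjb'; at [6:11] match 'jhdjb', group 1 = 'jhdjb'; at [12:14] match 'jh', group 1 = 'jh'.
Because there's exactly one group, `findall` drops the full match and keeps group 1 from each hit.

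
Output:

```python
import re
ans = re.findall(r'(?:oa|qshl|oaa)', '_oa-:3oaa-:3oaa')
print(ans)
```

['oa', 'oa', 'oa']

`|` is ordered: at each position the engine commits to the first alternative that works.
Since nothing is captured, `findall` lists the 3 matched substrings directly.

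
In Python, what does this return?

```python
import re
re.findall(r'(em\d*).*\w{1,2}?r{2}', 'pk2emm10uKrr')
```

['em']

Pattern: the literal 'em', then zero or more of a digit (captured); then zero or more of any character, then 1 to 2 of a word character (lazy), then exactly 2 of the literal 'r'.
Scanning left to right: at [3:12] match 'emm10uKrr', group 1 = 'em'.
With a single group, `findall` returns only what that group captured — 1 item.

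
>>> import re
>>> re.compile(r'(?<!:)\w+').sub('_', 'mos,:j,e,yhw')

'_,:j,_,_'

Because the assertion is negative and zero-width, positions next to the forbidden text are skipped.
Matches: at [0:3] → 'mos'; at [7:8] → 'e'; at [9:12] → 'yhw'.
`sub` substitutes '_' at each match site.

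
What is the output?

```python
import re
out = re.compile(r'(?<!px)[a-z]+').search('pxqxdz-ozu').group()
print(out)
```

pxqxdz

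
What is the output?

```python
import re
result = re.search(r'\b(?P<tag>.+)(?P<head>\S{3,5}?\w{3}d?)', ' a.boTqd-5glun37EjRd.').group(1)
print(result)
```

a.boTqd-5glun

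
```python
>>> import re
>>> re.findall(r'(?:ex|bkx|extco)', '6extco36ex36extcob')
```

Alternation isn't longest-match — the leftmost alternative that fits at this position is chosen.
With no groups in the pattern, `findall` gives back each whole match — 3 here.

['ex', 'ex', 'ex']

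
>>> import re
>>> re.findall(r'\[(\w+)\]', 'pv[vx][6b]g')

['vx', '6b']

One capturing group, so `findall` returns just the captured substring from each match — 2 in all.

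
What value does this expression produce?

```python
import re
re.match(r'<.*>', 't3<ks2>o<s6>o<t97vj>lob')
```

None

`re.match` won't scan ahead — the pattern has to work from the very first character.
Here the string doesn't start with a match, so the call returns None.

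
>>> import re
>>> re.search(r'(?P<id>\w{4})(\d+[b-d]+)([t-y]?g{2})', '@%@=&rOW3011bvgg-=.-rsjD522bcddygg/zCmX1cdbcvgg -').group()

The pattern matches exactly 4 of a word character (captured as 'id'); then one or more of a digit, then one or more of a character in [b-d] (captured); then optionally a character in [t-y], then exactly 2 of a literal 'g' (captured).
`search` walks the string left to right and returns the first match it finds.
The match spans [5:16] → 'rOW3011bvgg'.
Captured: group 1 = 'rOW3', group 2 = '011b', group 3 = 'vgg'.

'rOW3011bvgg'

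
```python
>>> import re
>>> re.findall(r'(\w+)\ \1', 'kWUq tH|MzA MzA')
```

['MzA']

`\1` has to match the exact text group 1 already captured.
Because there's exactly one group, `findall` drops the full match and keeps group 1 from the one hit.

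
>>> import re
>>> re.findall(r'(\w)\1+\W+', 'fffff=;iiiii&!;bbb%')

['f', 'i', 'b']

`\1` has to match the exact text group 1 already captured.
Walking the string: at [0:7] match 'fffff=;', group 1 = 'f'; at [7:15] match 'iiiii&!;', group 1 = 'i'; at [15:19] match 'bbb%', group 1 = 'b'.
One capturing group, so `findall` returns just the captured substring from each match — 3 in all.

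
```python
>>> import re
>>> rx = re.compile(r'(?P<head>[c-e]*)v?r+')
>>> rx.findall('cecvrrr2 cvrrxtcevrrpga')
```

['cec', 'c', 'ce']

This matches zero or more of a character in [c-e] (captured as 'head'); then optionally the literal 'v', then one or more of the literal 'r'.
Matches: at [0:7] match 'cecvrrr', group 1 = 'cec'; at [9:13] match 'cvrr', group 1 = 'c'; at [15:20] match 'cevrr', group 1 = 'ce'.
With a single group, `findall` returns only what that group captured — 3 items.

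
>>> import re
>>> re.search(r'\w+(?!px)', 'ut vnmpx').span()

(0, 2)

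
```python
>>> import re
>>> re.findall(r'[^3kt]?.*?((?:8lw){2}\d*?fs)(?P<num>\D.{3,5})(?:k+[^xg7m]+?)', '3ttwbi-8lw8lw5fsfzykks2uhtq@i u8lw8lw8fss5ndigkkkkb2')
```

A `+?`/`*?`/`{m,n}?` starts at its minimum and grows only as far as needed for what follows to match.
Multiple groups make `findall` return tuples — one 2-tuple for each match.

[('8lw8lw5fs', 'fzyk'), ('8lw8lw8fs', 's5ndig')]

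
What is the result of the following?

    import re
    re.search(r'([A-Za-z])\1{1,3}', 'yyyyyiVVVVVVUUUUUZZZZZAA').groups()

('y',)

The match spans [0:4] → 'yyyy'.
Captured: group 1 = 'y'.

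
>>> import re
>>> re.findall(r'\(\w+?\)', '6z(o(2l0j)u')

Matches: at [4:10] → '(2l0j)'.
No capturing groups, so `findall` returns the 1 full match string.

['(2l0j)']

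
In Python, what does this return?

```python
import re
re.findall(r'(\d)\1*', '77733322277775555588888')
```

['7', '3', '2', '7', '5', '8']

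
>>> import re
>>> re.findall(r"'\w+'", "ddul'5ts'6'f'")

["'5ts'", "'f'"]

Since nothing is captured, `findall` lists the 2 matched substrings directly.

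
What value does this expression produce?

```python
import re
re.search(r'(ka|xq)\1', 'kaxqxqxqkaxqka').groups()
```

The match spans [2:6] → 'xqxq'.
Captured: group 1 = 'xq'.

('xq',)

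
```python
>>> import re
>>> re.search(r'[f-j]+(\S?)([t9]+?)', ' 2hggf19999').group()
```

With the lazy modifier that quantifier settles for the fewest repetitions that let the rest of the pattern succeed (the atoms after it are unaffected and can still be greedy).
The match spans [2:8] → 'hggf19'.

'hggf19'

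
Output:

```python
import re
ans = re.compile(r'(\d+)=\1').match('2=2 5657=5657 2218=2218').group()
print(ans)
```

2=2

`match` is anchored at position 0; if the pattern doesn't fit there, it returns None.
The match spans [0:3] → '2=2'.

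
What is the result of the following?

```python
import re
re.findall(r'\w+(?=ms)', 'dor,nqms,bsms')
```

['nq', 'bs']

Lookahead/lookbehind check context without consuming it, so the matched span excludes the asserted characters.
Walking the string: at [4:6] → 'nq'; at [9:11] → 'bs'.
`findall` yields the raw match text (2 of them) because the pattern has no groups.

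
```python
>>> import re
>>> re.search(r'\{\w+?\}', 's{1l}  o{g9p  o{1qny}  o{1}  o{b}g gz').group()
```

Unlike `match`, `search` isn't anchored — it looks for the pattern anywhere in the string.
The match spans [1:5] → '{1l}'.

'{1l}'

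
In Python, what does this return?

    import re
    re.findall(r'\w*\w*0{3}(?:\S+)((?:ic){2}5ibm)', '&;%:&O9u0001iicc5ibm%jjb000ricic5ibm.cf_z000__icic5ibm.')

Because there's exactly one group, `findall` drops the full match and keeps group 1 from the one hit.

['icic5ibm']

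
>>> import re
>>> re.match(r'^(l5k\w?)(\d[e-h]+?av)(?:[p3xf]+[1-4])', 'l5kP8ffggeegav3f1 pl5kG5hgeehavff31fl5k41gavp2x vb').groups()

('l5kP', '8ffggeegav')

The pattern matches anchored at the start of the string; then the literal 'l5k', then optionally a word character (captured); then a digit, then one or more of a character in [e-h] (lazy), then the literal 'av' (captured); then one or more of one of [p3xf], then a character in [1-4] (non-capturing group).
With `match`, the pattern is implicitly anchored at the beginning.
The match spans [0:17] → 'l5kP8ffggeegav3f1'.
Captured: group 1 = 'l5kP', group 2 = '8ffggeegav'.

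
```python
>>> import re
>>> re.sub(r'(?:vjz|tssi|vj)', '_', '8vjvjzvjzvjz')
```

'8____'

The regex engine tests alternatives in the order written; an earlier branch that matches wins even if a later one would match more.
Matches: at [1:3] → 'vj'; at [3:6] → 'vjz'; at [6:9] → 'vjz'; at [9:12] → 'vjz'.
Each match is replaced by '_'.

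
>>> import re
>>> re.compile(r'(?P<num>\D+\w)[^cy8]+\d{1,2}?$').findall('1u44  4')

Pattern: one or more of a non-digit, then a word character (captured as 'num'); then one or more of any character except [cy8], then 1 to 2 of a digit (lazy); then anchored at the end.
Walking the string: at [1:7] match 'u44  4', group 1 = 'u4'.
`findall` collects group 1 from the one match (1 total).

['u4']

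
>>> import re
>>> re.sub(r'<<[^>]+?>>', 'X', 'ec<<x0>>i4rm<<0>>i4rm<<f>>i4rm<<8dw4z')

Matches: at [2:8] → '<<x0>>'; at [12:17] → '<<0>>'; at [21:26] → '<<f>>'.
`sub` substitutes 'X' at each match site.

'ecXi4rmXi4rmXi4rm<<8dw4z'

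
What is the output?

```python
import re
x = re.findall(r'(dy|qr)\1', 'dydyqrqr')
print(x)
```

`\1` is not a pattern — it's the concrete string captured by group 1, re-applied verbatim.
Walking the string: at [0:4] match 'dydy', group 1 = 'dy'; at [4:8] match 'qrqr', group 1 = 'qr'.
Because there's exactly one group, `findall` drops the full match and keeps group 1 from each hit.

['dy', 'qr']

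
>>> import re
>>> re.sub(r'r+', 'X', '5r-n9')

'5X-n9'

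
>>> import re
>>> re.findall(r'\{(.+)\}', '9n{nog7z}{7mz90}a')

['nog7z}{7mz90']

Walking the string: at [2:16] match '{nog7z}{7mz90}', group 1 = 'nog7z}{7mz90'.
`findall` collects group 1 from the one match (1 total).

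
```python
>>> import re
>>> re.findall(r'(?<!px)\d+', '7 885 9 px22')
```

A negative assertion filters positions out without eating any characters.
Walking the string: at [0:1] → '7'; at [2:5] → '885'; at [6:7] → '9'; at [11:12] → '2'.
No capturing groups, so `findall` returns the 4 full match strings.

['7', '885', '9', '2']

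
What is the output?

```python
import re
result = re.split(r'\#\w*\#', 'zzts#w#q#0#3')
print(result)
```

Matches to split on: at [4:7] → '#w#'; at [8:11] → '#0#'.
The string is cut at each match, leaving 3 pieces.

['zzts', 'q', '3']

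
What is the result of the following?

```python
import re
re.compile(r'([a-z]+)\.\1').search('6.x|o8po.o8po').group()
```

'o.o'

A backreference is literal: `\1` must see the identical characters the first group matched.
`re.search` scans for the first position where the pattern succeeds.
The match spans [7:10] → 'o.o'.
Captured: group 1 = 'o'.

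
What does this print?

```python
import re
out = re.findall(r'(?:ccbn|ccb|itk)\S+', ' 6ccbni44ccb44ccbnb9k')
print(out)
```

`findall` yields the raw match text (1 of them) because the pattern has no groups.

['ccbni44ccb44ccbnb9k']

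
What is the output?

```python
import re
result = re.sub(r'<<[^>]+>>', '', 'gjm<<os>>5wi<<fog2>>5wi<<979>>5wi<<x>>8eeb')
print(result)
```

gjm5wi5wi5wi8eeb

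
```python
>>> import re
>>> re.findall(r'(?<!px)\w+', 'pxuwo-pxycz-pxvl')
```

['pxuwo', 'pxycz', 'pxvl']

Because the assertion is negative and zero-width, positions next to the forbidden text are skipped.
No capturing groups, so `findall` returns the 3 full match strings.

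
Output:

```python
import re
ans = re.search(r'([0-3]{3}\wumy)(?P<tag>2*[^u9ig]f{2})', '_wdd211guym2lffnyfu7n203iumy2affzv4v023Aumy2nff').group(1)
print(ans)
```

203iumy

This matches exactly 3 of a character in [0-3], then a word character, then the literal 'umy' (captured); then zero or more of a literal '2', then any character except [u9ig], then exactly 2 of the literal 'f' (captured as 'tag').
`search` walks the string left to right and returns the first match it finds.
The match spans [21:32] → '203iumy2aff'.
Captured: group 1 = '203iumy', group 2 = '2aff'.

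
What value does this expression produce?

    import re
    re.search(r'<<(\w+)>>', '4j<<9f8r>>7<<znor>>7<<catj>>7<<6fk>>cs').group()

`re.search` tries every starting position until one works.
The match spans [2:10] → '<<9f8r>>'.
Captured: group 1 = '9f8r'.

'<<9f8r>>'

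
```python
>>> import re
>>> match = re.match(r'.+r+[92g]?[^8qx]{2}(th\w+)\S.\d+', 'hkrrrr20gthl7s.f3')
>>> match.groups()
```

('thl7s',)

This matches one or more of any character, then one or more of the literal 'r', then optionally one of [92g]; then exactly 2 of any character except [8qx]; then the literal 'th', then one or more of a word character (captured); then a non-whitespace character, then any character, then one or more of a digit.
With `match`, the pattern is implicitly anchored at the beginning.
The match spans [0:17] → 'hkrrrr20gthl7s.f3'.
Captured: group 1 = 'thl7s'.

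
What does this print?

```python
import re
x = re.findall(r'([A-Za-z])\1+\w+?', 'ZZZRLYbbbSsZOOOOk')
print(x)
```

['Z', 'b', 'O']

The backreference `\1` re-matches whatever the first group consumed, character for character.
Matches: at [0:4] match 'ZZZR', group 1 = 'Z'; at [6:10] match 'bbbS', group 1 = 'b'; at [12:17] match 'OOOOk', group 1 = 'O'.
With a single group, `findall` returns only what that group captured — 3 items.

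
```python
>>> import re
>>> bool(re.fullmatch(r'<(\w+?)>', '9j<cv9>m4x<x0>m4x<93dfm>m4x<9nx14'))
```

`re.fullmatch` requires the pattern to consume the entire string.
Here the pattern can't cover the whole string, so the call returns None, and `bool(None)` is False.

False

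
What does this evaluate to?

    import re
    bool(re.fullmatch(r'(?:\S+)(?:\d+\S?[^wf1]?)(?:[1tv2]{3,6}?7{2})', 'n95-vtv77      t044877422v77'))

False

`fullmatch` succeeds only if the pattern covers the string from start to end.
Here the string isn't matched end-to-end, so the call returns None, and `bool(None)` is False.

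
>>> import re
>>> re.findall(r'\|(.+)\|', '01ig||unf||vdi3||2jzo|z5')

['|unf||vdi3||2jzo']

Matches: at [4:22] match '||unf||vdi3||2jzo|', group 1 = '|unf||vdi3||2jzo'.
Because there's exactly one group, `findall` drops the full match and keeps group 1 from the one hit.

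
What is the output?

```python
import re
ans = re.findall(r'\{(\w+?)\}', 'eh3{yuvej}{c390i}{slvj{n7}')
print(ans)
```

Walking the string: at [3:10] match '{yuvej}', group 1 = 'yuvej'; at [10:17] match '{c390i}', group 1 = 'c390i'; at [22:26] match '{n7}', group 1 = 'n7'.
`findall` collects group 1 from each match (3 total).

['yuvej', 'c390i', 'n7']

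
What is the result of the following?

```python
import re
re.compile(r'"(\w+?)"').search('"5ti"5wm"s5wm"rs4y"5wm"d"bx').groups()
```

The match spans [0:5] → '"5ti"'.
Captured: group 1 = '5ti'.

('5ti',)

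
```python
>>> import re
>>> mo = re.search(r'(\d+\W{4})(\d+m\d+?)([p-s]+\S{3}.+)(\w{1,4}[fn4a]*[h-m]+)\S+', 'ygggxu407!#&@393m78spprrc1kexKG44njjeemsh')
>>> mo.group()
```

This matches one or more of a digit, then exactly 4 of a non-word character (captured); then one or more of a digit, then the literal 'm', then one or more of a digit (lazy) (captured); then one or more of a character in [p-s], then exactly 3 of a non-whitespace character, then one or more of any character (captured); then 1 to 4 of a word character, then zero or more of one of [fn4a], then one or more of a character in [h-m] (captured); then one or more of a non-whitespace character.
The match spans [6:41] → '407!#&@393m78spprrc1kexKG44njjeemsh'.

'407!#&@393m78spprrc1kexKG44njjeemsh'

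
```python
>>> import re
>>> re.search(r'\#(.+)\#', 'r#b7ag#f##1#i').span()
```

(1, 12)

`search` walks the string left to right and returns the first match it finds.
The match spans [1:12] → '#b7ag#f##1#'.
Captured: group 1 = 'b7ag#f##1'.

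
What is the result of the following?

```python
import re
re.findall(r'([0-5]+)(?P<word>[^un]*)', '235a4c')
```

[('235', 'a4c')]

Pattern: one or more of a character in [0-5] (captured); then zero or more of any character except [un] (captured as 'word').
Multiple groups make `findall` return tuples — one 2-tuple for the one match.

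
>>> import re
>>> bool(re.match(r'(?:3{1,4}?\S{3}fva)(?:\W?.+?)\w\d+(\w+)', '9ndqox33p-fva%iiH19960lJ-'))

`re.match` won't scan ahead — the pattern has to work from the very first character.
Here the pattern fails at index 0, so the call returns None, and `bool(None)` is False.

False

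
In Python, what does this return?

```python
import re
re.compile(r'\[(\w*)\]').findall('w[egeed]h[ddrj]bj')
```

Matches: at [1:8] match '[egeed]', group 1 = 'egeed'; at [9:15] match '[ddrj]', group 1 = 'ddrj'.
Because there's exactly one group, `findall` drops the full match and keeps group 1 from each hit.

['egeed', 'ddrj']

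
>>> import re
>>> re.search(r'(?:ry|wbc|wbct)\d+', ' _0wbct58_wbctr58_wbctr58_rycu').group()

'wbct58'

The match spans [3:9] → 'wbct58'.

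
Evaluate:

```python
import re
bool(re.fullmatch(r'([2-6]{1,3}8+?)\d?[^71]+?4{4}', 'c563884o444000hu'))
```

For `fullmatch`, every character of the input must be accounted for by the pattern.
Here there's no way to consume every character, so the call returns None, and `bool(None)` is False.

False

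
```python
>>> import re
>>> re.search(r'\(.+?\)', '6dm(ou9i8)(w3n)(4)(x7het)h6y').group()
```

'(ou9i8)'

Because the quantifier is non-greedy, it stops expanding at the earliest point where the rest of the pattern can succeed.
`re.search` tries every starting position until one works.
The match spans [3:10] → '(ou9i8)'.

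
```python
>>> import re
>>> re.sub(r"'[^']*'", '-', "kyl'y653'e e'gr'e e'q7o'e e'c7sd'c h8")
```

'kyl-e e-e e-e e-c h8'

Matches: at [3:9] → "'y653'"; at [12:16] → "'gr'"; at [19:24] → "'q7o'"; at [27:33] → "'c7sd'".
Each match is replaced by '-'.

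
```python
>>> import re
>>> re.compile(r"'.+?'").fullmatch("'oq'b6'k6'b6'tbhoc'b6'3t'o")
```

None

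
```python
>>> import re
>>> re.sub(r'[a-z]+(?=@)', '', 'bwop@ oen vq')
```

'@ oen vq'

Because the assertion is zero-width, the text it checks is not consumed and won't appear in the result.
Matches: at [0:4] → 'bwop'.
`sub` substitutes '' at each match site.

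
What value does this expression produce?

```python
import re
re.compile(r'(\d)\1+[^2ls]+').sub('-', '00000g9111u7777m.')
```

'-'

`\1` is not a pattern — it's the concrete string captured by group 1, re-applied verbatim.
Every occurrence is swapped for '-'.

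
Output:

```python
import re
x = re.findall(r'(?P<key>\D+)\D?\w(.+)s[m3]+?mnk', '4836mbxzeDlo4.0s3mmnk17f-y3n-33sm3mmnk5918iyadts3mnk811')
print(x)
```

[('mbxzeDlo', '.0s3mmnk17f-y3n-33sm3mmnk5918iyadt')]

This matches one or more of a non-digit (captured as 'key'); then optionally a non-digit, then a word character; then one or more of any character (captured); then a literal 's', then one or more of one of [m3] (lazy), then the literal 'mnk'.
Scanning left to right: at [4:52] match 'mbxzeDlo4.0s3mmnk17f-y3n-33sm3mmnk5918iyadts3mnk', groups = ('mbxzeDlo', '.0s3mmnk17f-y3n-33sm3mmnk5918iyadt').
`findall` packs the 2 group values into a tuple for every match.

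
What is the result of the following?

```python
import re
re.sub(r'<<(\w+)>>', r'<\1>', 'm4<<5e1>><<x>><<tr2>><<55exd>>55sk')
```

Each match is replaced using the text its own group 1 captured.

'm4<5e1><x><tr2><55exd>55sk'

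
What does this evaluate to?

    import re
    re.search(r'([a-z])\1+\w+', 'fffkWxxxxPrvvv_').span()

(0, 15)

`\1` has to match the exact text group 1 already captured.
The match spans [0:15] → 'fffkWxxxxPrvvv_'.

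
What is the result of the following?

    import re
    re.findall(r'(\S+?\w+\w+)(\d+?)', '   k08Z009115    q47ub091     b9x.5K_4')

[('k08Z00911', '5'), ('q47ub09', '1'), ('b9x.5K_', '4')]

This matches one or more of a non-whitespace character (lazy), then one or more of a word character, then one or more of a word character (captured); then one or more of a digit (lazy) (captured).
Walking the string: at [3:13] match 'k08Z009115', groups = ('k08Z00911', '5'); at [17:25] match 'q47ub091', groups = ('q47ub09', '1'); at [30:38] match 'b9x.5K_4', groups = ('b9x.5K_', '4').
Multiple groups make `findall` return tuples — one 2-tuple for each match.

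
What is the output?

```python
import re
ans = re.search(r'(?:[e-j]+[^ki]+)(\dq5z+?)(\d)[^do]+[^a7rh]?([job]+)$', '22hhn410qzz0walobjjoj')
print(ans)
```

None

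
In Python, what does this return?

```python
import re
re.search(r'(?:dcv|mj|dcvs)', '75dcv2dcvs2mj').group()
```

`re.search` tries every starting position until one works.
The match spans [2:5] → 'dcv'.

'dcv'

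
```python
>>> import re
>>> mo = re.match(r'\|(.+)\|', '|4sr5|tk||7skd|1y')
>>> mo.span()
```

(0, 15)

`re.match` won't scan ahead — the pattern has to work from the very first character.
The match spans [0:15] → '|4sr5|tk||7skd|'.
Captured: group 1 = '4sr5|tk||7skd'.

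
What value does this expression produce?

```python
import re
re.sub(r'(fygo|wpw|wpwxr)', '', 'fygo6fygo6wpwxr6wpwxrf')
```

Branches in `(...|...)` are attempted left-to-right; the first branch that allows the whole pattern to succeed is taken.
`sub` substitutes '' at each match site.

'66xr6xrf'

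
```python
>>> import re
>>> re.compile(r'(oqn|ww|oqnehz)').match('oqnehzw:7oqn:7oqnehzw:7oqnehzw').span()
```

(0, 3)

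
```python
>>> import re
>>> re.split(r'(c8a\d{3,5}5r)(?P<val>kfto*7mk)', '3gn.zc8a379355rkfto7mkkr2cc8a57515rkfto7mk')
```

This matches the literal 'c8a', then 3 to 5 of a digit, then the literal '5r' (captured); then the literal 'kft', then zero or more of the literal 'o', then the literal '7mk' (captured as 'val').
The group in the pattern means `split` returns the separators' captures alongside the pieces.

['3gn.z', 'c8a379355r', 'kfto7mk', 'kr2c', 'c8a57515r', 'kfto7mk', '']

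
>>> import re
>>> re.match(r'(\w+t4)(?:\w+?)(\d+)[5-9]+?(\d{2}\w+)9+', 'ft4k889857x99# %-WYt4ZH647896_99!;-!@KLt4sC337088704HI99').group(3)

'57x9'

The match spans [0:13] → 'ft4k889857x99'.
Captured: group 1 = 'ft4', group 2 = '889', group 3 = '57x9'.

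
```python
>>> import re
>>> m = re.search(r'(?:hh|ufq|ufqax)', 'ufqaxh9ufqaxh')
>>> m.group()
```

'ufq'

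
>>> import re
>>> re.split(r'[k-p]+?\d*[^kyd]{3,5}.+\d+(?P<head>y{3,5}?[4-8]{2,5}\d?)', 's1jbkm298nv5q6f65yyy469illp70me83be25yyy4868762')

['s1jb', 'yyy486876', '2']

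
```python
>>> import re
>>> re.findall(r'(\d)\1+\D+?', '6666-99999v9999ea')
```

['6', '9', '9']

After group 1 captures some text, `\1` only succeeds where that same text appears again.
With a single group, `findall` returns only what that group captured — 3 items.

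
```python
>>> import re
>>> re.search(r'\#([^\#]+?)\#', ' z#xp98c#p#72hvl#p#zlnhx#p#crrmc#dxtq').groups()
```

('xp98c',)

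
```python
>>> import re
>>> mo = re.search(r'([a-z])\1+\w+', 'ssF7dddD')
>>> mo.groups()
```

A backreference is literal: `\1` must see the identical characters the first group matched.
`re.search` scans for the first position where the pattern succeeds.
The match spans [0:8] → 'ssF7dddD'.
Captured: group 1 = 's'.

('s',)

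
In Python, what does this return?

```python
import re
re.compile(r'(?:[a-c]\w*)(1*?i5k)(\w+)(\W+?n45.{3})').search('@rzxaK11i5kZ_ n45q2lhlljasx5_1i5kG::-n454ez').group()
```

Pattern: a character in [a-c], then zero or more of a word character (non-capturing group); then zero or more of a literal '1' (lazy), then the literal 'i5k' (captured); then one or more of a word character (captured); then one or more of a non-word character (lazy), then the literal 'n45', then exactly 3 of any character (captured).
`search` walks the string left to right and returns the first match it finds.
The match spans [4:20] → 'aK11i5kZ_ n45q2l'.
Captured: group 1 = 'i5k', group 2 = 'Z_', group 3 = ' n45q2l'.

'aK11i5kZ_ n45q2l'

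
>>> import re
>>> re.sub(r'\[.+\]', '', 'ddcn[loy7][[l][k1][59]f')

'ddcnf'

Matches: at [4:22] → '[loy7][[l][k1][59]'.
Every occurrence is swapped for ''.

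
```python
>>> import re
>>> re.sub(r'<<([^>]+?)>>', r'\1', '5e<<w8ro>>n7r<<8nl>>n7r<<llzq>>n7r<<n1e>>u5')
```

Matches: at [2:10] → '<<w8ro>>'; at [13:20] → '<<8nl>>'; at [23:31] → '<<llzq>>'; at [34:41] → '<<n1e>>'.
The replacement refers to a captured group, so each match is rewritten using its own captured text.

'5ew8ron7r8nln7rllzqn7rn1eu5'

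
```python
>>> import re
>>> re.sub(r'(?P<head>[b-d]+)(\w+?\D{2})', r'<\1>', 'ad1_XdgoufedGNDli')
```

'a<d><d>fe<d>li'

A non-greedy quantifier consumes as few characters as it can — just enough that the remainder of the pattern still matches from where it stops; whatever follows it matches normally.
`\1` in the replacement pulls in group 1's text for each match.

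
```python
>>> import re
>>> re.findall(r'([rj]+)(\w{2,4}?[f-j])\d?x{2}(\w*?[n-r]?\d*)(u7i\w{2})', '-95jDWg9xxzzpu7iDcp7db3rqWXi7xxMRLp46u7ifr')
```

[('j', 'DWg', 'zzp', 'u7iDc'), ('r', 'qWXi', 'MRLp46', 'u7ifr')]

Pattern: one or more of one of [rj] (captured); then 2 to 4 of a word character (lazy), then a character in [f-j] (captured); then optionally a digit, then exactly 2 of a literal 'x'; then zero or more of a word character (lazy), then optionally a character in [n-r], then zero or more of a digit (captured); then the literal 'u7i', then exactly 2 of a word character (captured).
Matches: at [3:18] match 'jDWg9xxzzpu7iDc', groups = ('j', 'DWg', 'zzp', 'u7iDc'); at [23:42] match 'rqWXi7xxMRLp46u7ifr', groups = ('r', 'qWXi', 'MRLp46', 'u7ifr').
Multiple groups make `findall` return tuples — one 4-tuple for each match.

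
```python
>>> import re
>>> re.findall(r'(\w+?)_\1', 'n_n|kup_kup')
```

['n', 'kup']

`\1` has to match the exact text group 1 already captured.
`findall` collects group 1 from each match (2 total).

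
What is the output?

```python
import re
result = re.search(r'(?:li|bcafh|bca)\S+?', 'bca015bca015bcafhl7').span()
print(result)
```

`search` walks the string left to right and returns the first match it finds.
The match spans [0:4] → 'bca0'.

(0, 4)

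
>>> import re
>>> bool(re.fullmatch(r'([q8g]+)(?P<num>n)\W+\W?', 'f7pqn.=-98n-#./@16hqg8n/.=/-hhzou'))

Pattern: one or more of one of [q8g] (captured); then a literal 'n' (captured as 'num'); then one or more of a non-word character, then optionally a non-word character.
`re.fullmatch` requires the pattern to consume the entire string.
Here the pattern can't cover the whole string, so the call returns None, and `bool(None)` is False.

False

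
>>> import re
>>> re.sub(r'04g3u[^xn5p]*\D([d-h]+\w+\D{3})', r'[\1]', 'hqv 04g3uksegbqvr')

Pattern: the literal '04g', then the literal '3u'; then zero or more of any character except [xn5p], then a non-digit; then one or more of a character in [d-h], then one or more of a word character, then exactly 3 of a non-digit (captured).
Matches: at [4:17] → '04g3uksegbqvr'.
Each match is replaced using the text its own group 1 captured.

'hqv [gbqvr]'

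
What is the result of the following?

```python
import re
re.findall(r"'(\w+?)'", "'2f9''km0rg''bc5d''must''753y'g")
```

['2f9', 'km0rg', 'bc5d', 'must', '753y']

Because there's exactly one group, `findall` drops the full match and keeps group 1 from each hit.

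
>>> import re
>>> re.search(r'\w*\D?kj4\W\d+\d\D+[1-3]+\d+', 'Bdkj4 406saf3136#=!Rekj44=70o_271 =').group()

'Bdkj4 406saf3136'

The pattern matches zero or more of a word character, then optionally a non-digit; then the literal 'kj4', then a non-word character, then one or more of a digit; then a digit, then one or more of a non-digit, then one or more of a character in [1-3]; then one or more of a digit.
The match spans [0:16] → 'Bdkj4 406saf3136'.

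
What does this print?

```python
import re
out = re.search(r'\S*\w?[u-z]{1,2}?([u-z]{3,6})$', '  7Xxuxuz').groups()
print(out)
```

The match spans [2:9] → '7Xxuxuz'.
Captured: group 1 = 'xuz'.

('xuz',)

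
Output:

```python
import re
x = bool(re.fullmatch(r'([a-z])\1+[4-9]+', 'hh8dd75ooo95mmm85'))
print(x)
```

`re.fullmatch` requires the pattern to consume the entire string.
Here the string isn't matched end-to-end, so the call returns None, and `bool(None)` is False.

False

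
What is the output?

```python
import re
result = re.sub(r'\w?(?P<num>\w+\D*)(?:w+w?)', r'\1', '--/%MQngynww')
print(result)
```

--/%Qngynw

`\1` in the replacement pulls in group 1's text for each match.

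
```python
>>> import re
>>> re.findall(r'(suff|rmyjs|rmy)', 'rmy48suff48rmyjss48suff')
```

['rmy', 'suff', 'rmyjs', 'suff']

The regex engine tests alternatives in the order written; an earlier branch that matches wins even if a later one would match more.
Walking the string: at [0:3] match 'rmy', group 1 = 'rmy'; at [5:9] match 'suff', group 1 = 'suff'; at [11:16] match 'rmyjs', group 1 = 'rmyjs'; at [19:23] match 'suff', group 1 = 'suff'.
With a single group, `findall` returns only what that group captured — 4 items.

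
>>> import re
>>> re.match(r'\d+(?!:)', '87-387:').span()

(0, 2)

`re.match` only tries the pattern at the start of the string.
The match spans [0:2] → '87'.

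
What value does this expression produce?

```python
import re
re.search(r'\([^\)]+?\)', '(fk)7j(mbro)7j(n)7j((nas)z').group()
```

'(fk)'

`re.search` scans for the first position where the pattern succeeds.
The match spans [0:4] → '(fk)'.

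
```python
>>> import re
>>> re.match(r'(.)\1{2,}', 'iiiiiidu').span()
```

(0, 6)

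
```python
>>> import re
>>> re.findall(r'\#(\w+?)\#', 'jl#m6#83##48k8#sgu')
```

Matches: at [2:6] match '#m6#', group 1 = 'm6'; at [9:15] match '#48k8#', group 1 = '48k8'.
Because there's exactly one group, `findall` drops the full match and keeps group 1 from each hit.

['m6', '48k8']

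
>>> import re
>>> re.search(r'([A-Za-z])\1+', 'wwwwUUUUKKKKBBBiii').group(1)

The match spans [0:4] → 'wwww'.
Captured: group 1 = 'w'.

'w'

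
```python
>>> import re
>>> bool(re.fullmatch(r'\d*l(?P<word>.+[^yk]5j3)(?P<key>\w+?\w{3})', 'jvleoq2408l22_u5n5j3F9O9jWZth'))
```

`fullmatch` succeeds only if the pattern covers the string from start to end.
Here there's no way to consume every character, so the call returns None, and `bool(None)` is False.

False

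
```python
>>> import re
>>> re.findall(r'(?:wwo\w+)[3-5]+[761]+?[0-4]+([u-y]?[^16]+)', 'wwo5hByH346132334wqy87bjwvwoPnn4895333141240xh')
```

['xh']

Because there's exactly one group, `findall` drops the full match and keeps group 1 from the one hit.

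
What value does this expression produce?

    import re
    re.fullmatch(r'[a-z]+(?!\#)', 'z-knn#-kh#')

None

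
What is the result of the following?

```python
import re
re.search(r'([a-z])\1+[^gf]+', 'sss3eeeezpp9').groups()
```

The match spans [0:12] → 'sss3eeeezpp9'.
Captured: group 1 = 's'.

('s',)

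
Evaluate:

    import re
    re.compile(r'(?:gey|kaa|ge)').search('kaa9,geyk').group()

'kaa'

The match spans [0:3] → 'kaa'.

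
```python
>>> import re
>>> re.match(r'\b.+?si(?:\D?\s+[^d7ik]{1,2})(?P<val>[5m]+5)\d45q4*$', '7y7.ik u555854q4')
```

`match` is anchored at position 0; if the pattern doesn't fit there, it returns None.
Here the pattern fails at index 0, so the call returns None.

None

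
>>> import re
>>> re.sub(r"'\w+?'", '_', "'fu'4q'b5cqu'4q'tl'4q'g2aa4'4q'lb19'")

'_4q_4q_4q_4q_'

Every occurrence is swapped for '_'.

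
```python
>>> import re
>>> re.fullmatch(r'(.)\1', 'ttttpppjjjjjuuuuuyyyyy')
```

`\1` is not a pattern — it's the concrete string captured by group 1, re-applied verbatim.
`fullmatch` succeeds only if the pattern covers the string from start to end.
Here the pattern can't cover the whole string, so the call returns None.

None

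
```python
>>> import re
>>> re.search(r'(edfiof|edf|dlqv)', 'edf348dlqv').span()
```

(0, 3)

The match spans [0:3] → 'edf'.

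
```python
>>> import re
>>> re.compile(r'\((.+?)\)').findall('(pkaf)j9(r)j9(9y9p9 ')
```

A `+?`/`*?`/`{m,n}?` starts at its minimum and grows only as far as needed for what follows to match.
Scanning left to right: at [0:6] match '(pkaf)', group 1 = 'pkaf'; at [8:11] match '(r)', group 1 = 'r'.
`findall` collects group 1 from each match (2 total).

['pkaf', 'r']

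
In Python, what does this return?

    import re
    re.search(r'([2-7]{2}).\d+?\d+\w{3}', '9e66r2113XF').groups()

Pattern: exactly 2 of a character in [2-7] (captured); then any character, then one or more of a digit (lazy); then one or more of a digit, then exactly 3 of a word character.
`search` walks the string left to right and returns the first match it finds.
The match spans [2:11] → '66r2113XF'.
Captured: group 1 = '66'.

('66',)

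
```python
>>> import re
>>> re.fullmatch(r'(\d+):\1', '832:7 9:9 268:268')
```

None

`\1` has to match the exact text group 1 already captured.
For `fullmatch`, every character of the input must be accounted for by the pattern.
Here the string isn't matched end-to-end, so the call returns None.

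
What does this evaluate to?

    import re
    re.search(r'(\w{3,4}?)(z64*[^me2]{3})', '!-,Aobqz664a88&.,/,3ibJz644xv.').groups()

('Aobq', 'z664a')

The pattern matches 3 to 4 of a word character (lazy) (captured); then the literal 'z6', then zero or more of the literal '4', then exactly 3 of any character except [me2] (captured).
`re.search` scans for the first position where the pattern succeeds.
The match spans [3:12] → 'Aobqz664a'.
Captured: group 1 = 'Aobq', group 2 = 'z664a'.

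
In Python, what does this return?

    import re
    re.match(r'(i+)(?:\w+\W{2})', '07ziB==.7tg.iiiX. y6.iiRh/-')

None

`re.match` only tries the pattern at the start of the string.
Here the string doesn't start with a match, so the call returns None.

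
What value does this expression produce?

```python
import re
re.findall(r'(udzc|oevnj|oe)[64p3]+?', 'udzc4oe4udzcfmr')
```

Walking the string: at [0:5] match 'udzc4', group 1 = 'udzc'; at [5:8] match 'oe4', group 1 = 'oe'.
`findall` collects group 1 from each match (2 total).

['udzc', 'oe']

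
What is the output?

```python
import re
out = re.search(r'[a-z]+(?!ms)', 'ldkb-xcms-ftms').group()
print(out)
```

`(?!…)`/`(?<!…)` only lets a position through if the neighbouring text does NOT match; no characters are consumed.
`re.search` tries every starting position until one works.
The match spans [0:4] → 'ldkb'.

ldkb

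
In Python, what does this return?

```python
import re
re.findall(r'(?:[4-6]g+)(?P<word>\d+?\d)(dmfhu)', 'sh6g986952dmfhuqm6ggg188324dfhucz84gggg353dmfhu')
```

[('986952', 'dmfhu'), ('353', 'dmfhu')]

This matches a character in [4-6], then one or more of the literal 'g' (non-capturing group); then one or more of a digit (lazy), then a digit (captured as 'word'); then the literal 'dm', then the literal 'fhu' (captured).
Matches: at [2:15] match '6g986952dmfhu', groups = ('986952', 'dmfhu'); at [34:47] match '4gggg353dmfhu', groups = ('353', 'dmfhu').
Multiple groups make `findall` return tuples — one 2-tuple for each match.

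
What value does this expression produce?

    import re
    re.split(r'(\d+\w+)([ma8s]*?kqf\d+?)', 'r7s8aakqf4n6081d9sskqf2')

With a capturing group present, the delimiter's captured portion is kept in the result list.

['r', '7s8aakqf4n6081d9ss', 'kqf2', '']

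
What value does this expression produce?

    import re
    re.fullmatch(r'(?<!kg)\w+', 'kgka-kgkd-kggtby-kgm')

Because the assertion is negative and zero-width, positions next to the forbidden text are skipped.
`re.fullmatch` is like wrapping the pattern in `^…$` (in single-line mode).
Here the pattern can't cover the whole string, so the call returns None.

None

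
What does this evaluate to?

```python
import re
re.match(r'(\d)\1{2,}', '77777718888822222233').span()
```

(0, 6)

The backreference `\1` re-matches whatever the first group consumed, character for character.
`re.match` only tries the pattern at the start of the string.
The match spans [0:6] → '777777'.
Captured: group 1 = '7'.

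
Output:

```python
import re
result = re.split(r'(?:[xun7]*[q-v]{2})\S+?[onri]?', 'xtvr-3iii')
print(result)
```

['', '-3iii']

Lazy quantifiers expand one character at a time until the remainder of the pattern can match.
Each match becomes a cut point; 2 segments remain.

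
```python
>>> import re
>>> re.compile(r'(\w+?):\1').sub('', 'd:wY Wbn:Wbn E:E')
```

'd:wY  '

After group 1 captures some text, `\1` only succeeds where that same text appears again.
Matches: at [5:12] → 'Wbn:Wbn'; at [13:16] → 'E:E'.
Each match is replaced by ''.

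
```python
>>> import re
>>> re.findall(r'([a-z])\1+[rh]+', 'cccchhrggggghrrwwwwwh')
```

The backreference `\1` re-matches whatever the first group consumed, character for character.
One capturing group, so `findall` returns just the captured substring from each match — 3 in all.

['c', 'g', 'w']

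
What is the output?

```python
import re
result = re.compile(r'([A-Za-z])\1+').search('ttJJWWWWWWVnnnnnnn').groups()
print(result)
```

A backreference is literal: `\1` must see the identical characters the first group matched.
`re.search` scans for the first position where the pattern succeeds.
The match spans [0:2] → 'tt'.
Captured: group 1 = 't'.

('t',)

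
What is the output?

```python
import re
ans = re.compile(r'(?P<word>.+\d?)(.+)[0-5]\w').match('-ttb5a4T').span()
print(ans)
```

(0, 8)

`re.match` won't scan ahead — the pattern has to work from the very first character.
The match spans [0:8] → '-ttb5a4T'.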